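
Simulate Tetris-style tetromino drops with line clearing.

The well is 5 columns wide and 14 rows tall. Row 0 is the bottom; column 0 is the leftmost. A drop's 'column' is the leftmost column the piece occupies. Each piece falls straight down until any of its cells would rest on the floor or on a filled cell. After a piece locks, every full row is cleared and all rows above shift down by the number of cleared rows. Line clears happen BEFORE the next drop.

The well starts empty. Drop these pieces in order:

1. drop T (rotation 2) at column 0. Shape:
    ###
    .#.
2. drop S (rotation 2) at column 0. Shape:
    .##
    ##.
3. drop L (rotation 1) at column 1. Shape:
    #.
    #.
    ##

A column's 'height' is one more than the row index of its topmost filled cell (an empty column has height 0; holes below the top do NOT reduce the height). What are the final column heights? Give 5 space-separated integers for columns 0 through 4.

Answer: 3 7 5 0 0

Derivation:
Drop 1: T rot2 at col 0 lands with bottom-row=0; cleared 0 line(s) (total 0); column heights now [2 2 2 0 0], max=2
Drop 2: S rot2 at col 0 lands with bottom-row=2; cleared 0 line(s) (total 0); column heights now [3 4 4 0 0], max=4
Drop 3: L rot1 at col 1 lands with bottom-row=4; cleared 0 line(s) (total 0); column heights now [3 7 5 0 0], max=7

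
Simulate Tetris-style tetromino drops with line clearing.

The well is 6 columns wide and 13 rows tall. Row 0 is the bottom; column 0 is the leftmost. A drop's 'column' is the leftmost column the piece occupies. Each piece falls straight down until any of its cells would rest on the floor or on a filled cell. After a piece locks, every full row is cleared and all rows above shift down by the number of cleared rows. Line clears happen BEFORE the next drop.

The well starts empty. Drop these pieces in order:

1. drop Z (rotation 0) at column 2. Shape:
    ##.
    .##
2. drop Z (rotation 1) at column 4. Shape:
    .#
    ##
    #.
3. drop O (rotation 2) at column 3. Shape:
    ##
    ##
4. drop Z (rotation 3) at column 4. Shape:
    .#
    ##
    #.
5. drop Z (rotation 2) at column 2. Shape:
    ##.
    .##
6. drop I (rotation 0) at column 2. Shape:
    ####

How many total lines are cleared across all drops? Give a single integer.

Drop 1: Z rot0 at col 2 lands with bottom-row=0; cleared 0 line(s) (total 0); column heights now [0 0 2 2 1 0], max=2
Drop 2: Z rot1 at col 4 lands with bottom-row=1; cleared 0 line(s) (total 0); column heights now [0 0 2 2 3 4], max=4
Drop 3: O rot2 at col 3 lands with bottom-row=3; cleared 0 line(s) (total 0); column heights now [0 0 2 5 5 4], max=5
Drop 4: Z rot3 at col 4 lands with bottom-row=5; cleared 0 line(s) (total 0); column heights now [0 0 2 5 7 8], max=8
Drop 5: Z rot2 at col 2 lands with bottom-row=7; cleared 0 line(s) (total 0); column heights now [0 0 9 9 8 8], max=9
Drop 6: I rot0 at col 2 lands with bottom-row=9; cleared 0 line(s) (total 0); column heights now [0 0 10 10 10 10], max=10

Answer: 0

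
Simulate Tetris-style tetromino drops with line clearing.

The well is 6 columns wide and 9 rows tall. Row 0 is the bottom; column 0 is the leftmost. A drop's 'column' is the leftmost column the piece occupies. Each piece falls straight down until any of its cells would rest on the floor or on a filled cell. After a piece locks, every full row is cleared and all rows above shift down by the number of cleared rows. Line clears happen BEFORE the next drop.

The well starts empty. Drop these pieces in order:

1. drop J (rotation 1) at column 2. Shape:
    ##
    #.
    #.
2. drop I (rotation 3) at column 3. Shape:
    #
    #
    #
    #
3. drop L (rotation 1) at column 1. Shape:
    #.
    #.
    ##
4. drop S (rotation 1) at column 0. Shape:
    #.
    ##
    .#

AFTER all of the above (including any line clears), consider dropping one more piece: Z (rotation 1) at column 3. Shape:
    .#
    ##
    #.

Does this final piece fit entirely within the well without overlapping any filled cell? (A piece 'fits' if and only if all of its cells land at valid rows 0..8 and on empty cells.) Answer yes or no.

Drop 1: J rot1 at col 2 lands with bottom-row=0; cleared 0 line(s) (total 0); column heights now [0 0 3 3 0 0], max=3
Drop 2: I rot3 at col 3 lands with bottom-row=3; cleared 0 line(s) (total 0); column heights now [0 0 3 7 0 0], max=7
Drop 3: L rot1 at col 1 lands with bottom-row=3; cleared 0 line(s) (total 0); column heights now [0 6 4 7 0 0], max=7
Drop 4: S rot1 at col 0 lands with bottom-row=6; cleared 0 line(s) (total 0); column heights now [9 8 4 7 0 0], max=9
Test piece Z rot1 at col 3 (width 2): heights before test = [9 8 4 7 0 0]; fits = False

Answer: no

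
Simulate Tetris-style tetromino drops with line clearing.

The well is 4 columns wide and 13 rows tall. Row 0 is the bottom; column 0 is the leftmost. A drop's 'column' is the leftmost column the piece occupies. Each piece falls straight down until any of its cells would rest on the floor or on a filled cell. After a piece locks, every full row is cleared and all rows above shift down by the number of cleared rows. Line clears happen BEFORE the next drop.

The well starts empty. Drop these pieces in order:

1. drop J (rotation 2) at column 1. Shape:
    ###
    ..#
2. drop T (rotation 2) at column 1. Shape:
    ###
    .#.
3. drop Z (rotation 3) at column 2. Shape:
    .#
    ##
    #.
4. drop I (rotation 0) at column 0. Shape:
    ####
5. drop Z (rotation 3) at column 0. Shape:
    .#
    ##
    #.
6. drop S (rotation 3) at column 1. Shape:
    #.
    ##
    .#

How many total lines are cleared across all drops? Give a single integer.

Drop 1: J rot2 at col 1 lands with bottom-row=0; cleared 0 line(s) (total 0); column heights now [0 2 2 2], max=2
Drop 2: T rot2 at col 1 lands with bottom-row=2; cleared 0 line(s) (total 0); column heights now [0 4 4 4], max=4
Drop 3: Z rot3 at col 2 lands with bottom-row=4; cleared 0 line(s) (total 0); column heights now [0 4 6 7], max=7
Drop 4: I rot0 at col 0 lands with bottom-row=7; cleared 1 line(s) (total 1); column heights now [0 4 6 7], max=7
Drop 5: Z rot3 at col 0 lands with bottom-row=3; cleared 1 line(s) (total 2); column heights now [4 5 5 6], max=6
Drop 6: S rot3 at col 1 lands with bottom-row=5; cleared 0 line(s) (total 2); column heights now [4 8 7 6], max=8

Answer: 2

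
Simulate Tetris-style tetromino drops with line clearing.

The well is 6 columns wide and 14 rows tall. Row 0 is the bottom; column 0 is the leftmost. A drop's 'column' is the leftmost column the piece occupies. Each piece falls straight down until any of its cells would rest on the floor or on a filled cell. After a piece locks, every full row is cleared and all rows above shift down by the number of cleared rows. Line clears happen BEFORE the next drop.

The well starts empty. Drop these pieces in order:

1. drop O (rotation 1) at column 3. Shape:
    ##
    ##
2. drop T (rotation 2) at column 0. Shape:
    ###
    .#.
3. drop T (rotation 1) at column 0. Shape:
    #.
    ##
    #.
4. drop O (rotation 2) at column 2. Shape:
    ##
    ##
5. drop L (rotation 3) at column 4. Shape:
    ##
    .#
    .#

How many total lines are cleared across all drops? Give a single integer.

Drop 1: O rot1 at col 3 lands with bottom-row=0; cleared 0 line(s) (total 0); column heights now [0 0 0 2 2 0], max=2
Drop 2: T rot2 at col 0 lands with bottom-row=0; cleared 0 line(s) (total 0); column heights now [2 2 2 2 2 0], max=2
Drop 3: T rot1 at col 0 lands with bottom-row=2; cleared 0 line(s) (total 0); column heights now [5 4 2 2 2 0], max=5
Drop 4: O rot2 at col 2 lands with bottom-row=2; cleared 0 line(s) (total 0); column heights now [5 4 4 4 2 0], max=5
Drop 5: L rot3 at col 4 lands with bottom-row=0; cleared 1 line(s) (total 1); column heights now [4 3 3 3 2 2], max=4

Answer: 1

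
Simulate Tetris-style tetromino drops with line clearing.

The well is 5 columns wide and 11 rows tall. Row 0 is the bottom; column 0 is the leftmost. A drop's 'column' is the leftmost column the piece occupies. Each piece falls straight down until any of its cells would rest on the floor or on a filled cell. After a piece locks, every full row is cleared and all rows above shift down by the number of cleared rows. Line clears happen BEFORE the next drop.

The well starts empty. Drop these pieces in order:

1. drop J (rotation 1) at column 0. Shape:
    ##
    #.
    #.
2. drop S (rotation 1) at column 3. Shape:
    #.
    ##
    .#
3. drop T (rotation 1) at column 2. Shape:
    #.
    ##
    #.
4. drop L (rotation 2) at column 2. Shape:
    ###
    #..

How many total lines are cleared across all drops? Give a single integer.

Drop 1: J rot1 at col 0 lands with bottom-row=0; cleared 0 line(s) (total 0); column heights now [3 3 0 0 0], max=3
Drop 2: S rot1 at col 3 lands with bottom-row=0; cleared 0 line(s) (total 0); column heights now [3 3 0 3 2], max=3
Drop 3: T rot1 at col 2 lands with bottom-row=2; cleared 0 line(s) (total 0); column heights now [3 3 5 4 2], max=5
Drop 4: L rot2 at col 2 lands with bottom-row=5; cleared 0 line(s) (total 0); column heights now [3 3 7 7 7], max=7

Answer: 0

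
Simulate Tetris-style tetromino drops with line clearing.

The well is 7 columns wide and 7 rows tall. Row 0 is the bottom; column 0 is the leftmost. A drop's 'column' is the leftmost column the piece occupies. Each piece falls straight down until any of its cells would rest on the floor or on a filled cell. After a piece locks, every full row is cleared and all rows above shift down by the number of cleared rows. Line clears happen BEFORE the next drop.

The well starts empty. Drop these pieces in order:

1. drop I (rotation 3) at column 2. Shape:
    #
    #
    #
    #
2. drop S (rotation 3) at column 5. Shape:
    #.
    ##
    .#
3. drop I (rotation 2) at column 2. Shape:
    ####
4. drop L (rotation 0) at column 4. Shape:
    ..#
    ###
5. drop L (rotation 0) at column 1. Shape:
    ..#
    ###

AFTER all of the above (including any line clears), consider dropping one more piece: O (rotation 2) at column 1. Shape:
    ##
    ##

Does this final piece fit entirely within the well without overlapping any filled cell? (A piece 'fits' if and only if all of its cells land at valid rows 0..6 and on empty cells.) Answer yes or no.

Answer: no

Derivation:
Drop 1: I rot3 at col 2 lands with bottom-row=0; cleared 0 line(s) (total 0); column heights now [0 0 4 0 0 0 0], max=4
Drop 2: S rot3 at col 5 lands with bottom-row=0; cleared 0 line(s) (total 0); column heights now [0 0 4 0 0 3 2], max=4
Drop 3: I rot2 at col 2 lands with bottom-row=4; cleared 0 line(s) (total 0); column heights now [0 0 5 5 5 5 2], max=5
Drop 4: L rot0 at col 4 lands with bottom-row=5; cleared 0 line(s) (total 0); column heights now [0 0 5 5 6 6 7], max=7
Drop 5: L rot0 at col 1 lands with bottom-row=5; cleared 0 line(s) (total 0); column heights now [0 6 6 7 6 6 7], max=7
Test piece O rot2 at col 1 (width 2): heights before test = [0 6 6 7 6 6 7]; fits = False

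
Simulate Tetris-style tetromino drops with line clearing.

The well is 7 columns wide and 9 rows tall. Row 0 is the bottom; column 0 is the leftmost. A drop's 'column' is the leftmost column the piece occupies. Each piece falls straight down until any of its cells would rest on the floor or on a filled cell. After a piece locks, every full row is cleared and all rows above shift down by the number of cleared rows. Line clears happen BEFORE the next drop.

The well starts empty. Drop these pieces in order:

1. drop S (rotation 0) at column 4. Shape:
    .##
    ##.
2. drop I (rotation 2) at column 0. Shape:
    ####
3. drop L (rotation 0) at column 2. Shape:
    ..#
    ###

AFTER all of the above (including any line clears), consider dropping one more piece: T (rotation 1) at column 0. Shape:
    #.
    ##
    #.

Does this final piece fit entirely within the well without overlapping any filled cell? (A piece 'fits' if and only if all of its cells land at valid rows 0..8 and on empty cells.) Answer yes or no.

Answer: yes

Derivation:
Drop 1: S rot0 at col 4 lands with bottom-row=0; cleared 0 line(s) (total 0); column heights now [0 0 0 0 1 2 2], max=2
Drop 2: I rot2 at col 0 lands with bottom-row=0; cleared 0 line(s) (total 0); column heights now [1 1 1 1 1 2 2], max=2
Drop 3: L rot0 at col 2 lands with bottom-row=1; cleared 0 line(s) (total 0); column heights now [1 1 2 2 3 2 2], max=3
Test piece T rot1 at col 0 (width 2): heights before test = [1 1 2 2 3 2 2]; fits = True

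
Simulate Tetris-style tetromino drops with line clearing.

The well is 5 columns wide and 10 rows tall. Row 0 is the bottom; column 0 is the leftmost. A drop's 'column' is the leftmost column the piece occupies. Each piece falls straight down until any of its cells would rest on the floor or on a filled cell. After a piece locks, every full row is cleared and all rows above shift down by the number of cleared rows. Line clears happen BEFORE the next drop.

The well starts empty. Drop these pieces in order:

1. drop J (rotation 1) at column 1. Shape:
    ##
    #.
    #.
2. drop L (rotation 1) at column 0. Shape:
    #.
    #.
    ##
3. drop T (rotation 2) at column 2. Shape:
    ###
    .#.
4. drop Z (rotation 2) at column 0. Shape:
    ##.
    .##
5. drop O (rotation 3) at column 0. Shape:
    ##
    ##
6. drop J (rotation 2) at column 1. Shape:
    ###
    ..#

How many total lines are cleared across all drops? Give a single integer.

Answer: 1

Derivation:
Drop 1: J rot1 at col 1 lands with bottom-row=0; cleared 0 line(s) (total 0); column heights now [0 3 3 0 0], max=3
Drop 2: L rot1 at col 0 lands with bottom-row=3; cleared 0 line(s) (total 0); column heights now [6 4 3 0 0], max=6
Drop 3: T rot2 at col 2 lands with bottom-row=2; cleared 1 line(s) (total 1); column heights now [5 3 3 3 0], max=5
Drop 4: Z rot2 at col 0 lands with bottom-row=4; cleared 0 line(s) (total 1); column heights now [6 6 5 3 0], max=6
Drop 5: O rot3 at col 0 lands with bottom-row=6; cleared 0 line(s) (total 1); column heights now [8 8 5 3 0], max=8
Drop 6: J rot2 at col 1 lands with bottom-row=7; cleared 0 line(s) (total 1); column heights now [8 9 9 9 0], max=9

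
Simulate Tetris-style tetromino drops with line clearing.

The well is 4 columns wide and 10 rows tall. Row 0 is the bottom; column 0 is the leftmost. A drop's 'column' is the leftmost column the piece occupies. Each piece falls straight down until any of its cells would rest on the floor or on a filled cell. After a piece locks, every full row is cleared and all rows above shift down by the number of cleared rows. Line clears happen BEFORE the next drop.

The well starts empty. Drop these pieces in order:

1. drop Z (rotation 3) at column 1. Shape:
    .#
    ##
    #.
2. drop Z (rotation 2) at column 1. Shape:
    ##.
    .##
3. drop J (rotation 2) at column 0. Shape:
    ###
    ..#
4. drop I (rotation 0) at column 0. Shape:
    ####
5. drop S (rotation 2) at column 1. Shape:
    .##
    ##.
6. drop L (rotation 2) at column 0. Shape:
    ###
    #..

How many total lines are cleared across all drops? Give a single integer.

Answer: 1

Derivation:
Drop 1: Z rot3 at col 1 lands with bottom-row=0; cleared 0 line(s) (total 0); column heights now [0 2 3 0], max=3
Drop 2: Z rot2 at col 1 lands with bottom-row=3; cleared 0 line(s) (total 0); column heights now [0 5 5 4], max=5
Drop 3: J rot2 at col 0 lands with bottom-row=5; cleared 0 line(s) (total 0); column heights now [7 7 7 4], max=7
Drop 4: I rot0 at col 0 lands with bottom-row=7; cleared 1 line(s) (total 1); column heights now [7 7 7 4], max=7
Drop 5: S rot2 at col 1 lands with bottom-row=7; cleared 0 line(s) (total 1); column heights now [7 8 9 9], max=9
Drop 6: L rot2 at col 0 lands with bottom-row=8; cleared 0 line(s) (total 1); column heights now [10 10 10 9], max=10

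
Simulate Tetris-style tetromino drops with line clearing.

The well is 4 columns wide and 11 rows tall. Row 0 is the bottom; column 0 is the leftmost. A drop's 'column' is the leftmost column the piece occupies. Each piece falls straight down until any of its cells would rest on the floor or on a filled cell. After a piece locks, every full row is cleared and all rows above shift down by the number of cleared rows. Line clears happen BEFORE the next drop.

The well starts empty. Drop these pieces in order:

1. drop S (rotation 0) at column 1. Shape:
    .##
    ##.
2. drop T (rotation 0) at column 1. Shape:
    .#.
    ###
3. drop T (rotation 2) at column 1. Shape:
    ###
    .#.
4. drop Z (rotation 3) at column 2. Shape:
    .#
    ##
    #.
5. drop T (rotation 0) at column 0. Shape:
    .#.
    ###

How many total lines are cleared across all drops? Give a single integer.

Answer: 1

Derivation:
Drop 1: S rot0 at col 1 lands with bottom-row=0; cleared 0 line(s) (total 0); column heights now [0 1 2 2], max=2
Drop 2: T rot0 at col 1 lands with bottom-row=2; cleared 0 line(s) (total 0); column heights now [0 3 4 3], max=4
Drop 3: T rot2 at col 1 lands with bottom-row=4; cleared 0 line(s) (total 0); column heights now [0 6 6 6], max=6
Drop 4: Z rot3 at col 2 lands with bottom-row=6; cleared 0 line(s) (total 0); column heights now [0 6 8 9], max=9
Drop 5: T rot0 at col 0 lands with bottom-row=8; cleared 1 line(s) (total 1); column heights now [0 9 8 8], max=9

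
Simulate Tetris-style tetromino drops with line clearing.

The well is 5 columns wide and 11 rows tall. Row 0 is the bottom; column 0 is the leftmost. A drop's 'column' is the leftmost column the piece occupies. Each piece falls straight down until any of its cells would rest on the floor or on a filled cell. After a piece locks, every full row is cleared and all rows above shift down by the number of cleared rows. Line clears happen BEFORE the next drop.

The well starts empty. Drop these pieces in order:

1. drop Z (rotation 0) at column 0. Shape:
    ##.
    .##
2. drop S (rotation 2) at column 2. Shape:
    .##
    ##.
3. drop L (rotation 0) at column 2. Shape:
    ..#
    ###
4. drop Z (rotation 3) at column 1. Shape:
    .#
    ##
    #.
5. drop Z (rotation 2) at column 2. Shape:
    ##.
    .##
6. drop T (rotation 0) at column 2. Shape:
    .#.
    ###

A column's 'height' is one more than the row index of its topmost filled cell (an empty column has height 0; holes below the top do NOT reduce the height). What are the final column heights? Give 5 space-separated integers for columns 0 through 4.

Answer: 2 5 8 9 8

Derivation:
Drop 1: Z rot0 at col 0 lands with bottom-row=0; cleared 0 line(s) (total 0); column heights now [2 2 1 0 0], max=2
Drop 2: S rot2 at col 2 lands with bottom-row=1; cleared 0 line(s) (total 0); column heights now [2 2 2 3 3], max=3
Drop 3: L rot0 at col 2 lands with bottom-row=3; cleared 0 line(s) (total 0); column heights now [2 2 4 4 5], max=5
Drop 4: Z rot3 at col 1 lands with bottom-row=3; cleared 0 line(s) (total 0); column heights now [2 5 6 4 5], max=6
Drop 5: Z rot2 at col 2 lands with bottom-row=5; cleared 0 line(s) (total 0); column heights now [2 5 7 7 6], max=7
Drop 6: T rot0 at col 2 lands with bottom-row=7; cleared 0 line(s) (total 0); column heights now [2 5 8 9 8], max=9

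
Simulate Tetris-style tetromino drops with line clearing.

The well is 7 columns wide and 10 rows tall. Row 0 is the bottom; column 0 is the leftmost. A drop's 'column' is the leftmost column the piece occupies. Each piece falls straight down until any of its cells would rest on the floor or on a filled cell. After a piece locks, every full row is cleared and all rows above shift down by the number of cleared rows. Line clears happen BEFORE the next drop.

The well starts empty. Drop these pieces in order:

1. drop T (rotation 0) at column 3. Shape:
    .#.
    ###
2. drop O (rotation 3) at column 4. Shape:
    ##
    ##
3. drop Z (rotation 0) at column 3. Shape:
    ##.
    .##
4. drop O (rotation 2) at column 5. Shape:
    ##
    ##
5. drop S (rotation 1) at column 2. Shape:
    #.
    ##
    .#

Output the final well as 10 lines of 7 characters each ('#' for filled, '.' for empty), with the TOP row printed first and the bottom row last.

Answer: .......
..#....
..##...
...#.##
...####
....##.
....##.
....##.
....#..
...###.

Derivation:
Drop 1: T rot0 at col 3 lands with bottom-row=0; cleared 0 line(s) (total 0); column heights now [0 0 0 1 2 1 0], max=2
Drop 2: O rot3 at col 4 lands with bottom-row=2; cleared 0 line(s) (total 0); column heights now [0 0 0 1 4 4 0], max=4
Drop 3: Z rot0 at col 3 lands with bottom-row=4; cleared 0 line(s) (total 0); column heights now [0 0 0 6 6 5 0], max=6
Drop 4: O rot2 at col 5 lands with bottom-row=5; cleared 0 line(s) (total 0); column heights now [0 0 0 6 6 7 7], max=7
Drop 5: S rot1 at col 2 lands with bottom-row=6; cleared 0 line(s) (total 0); column heights now [0 0 9 8 6 7 7], max=9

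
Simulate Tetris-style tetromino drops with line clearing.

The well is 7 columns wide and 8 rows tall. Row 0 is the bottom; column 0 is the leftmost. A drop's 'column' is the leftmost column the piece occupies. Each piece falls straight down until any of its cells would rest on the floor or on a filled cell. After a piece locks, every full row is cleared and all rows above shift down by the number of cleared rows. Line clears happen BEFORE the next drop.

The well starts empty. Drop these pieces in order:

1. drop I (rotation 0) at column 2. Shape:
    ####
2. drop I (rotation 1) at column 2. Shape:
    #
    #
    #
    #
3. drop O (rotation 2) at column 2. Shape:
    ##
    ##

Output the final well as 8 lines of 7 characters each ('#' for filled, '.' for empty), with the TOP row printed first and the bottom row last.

Answer: .......
..##...
..##...
..#....
..#....
..#....
..#....
..####.

Derivation:
Drop 1: I rot0 at col 2 lands with bottom-row=0; cleared 0 line(s) (total 0); column heights now [0 0 1 1 1 1 0], max=1
Drop 2: I rot1 at col 2 lands with bottom-row=1; cleared 0 line(s) (total 0); column heights now [0 0 5 1 1 1 0], max=5
Drop 3: O rot2 at col 2 lands with bottom-row=5; cleared 0 line(s) (total 0); column heights now [0 0 7 7 1 1 0], max=7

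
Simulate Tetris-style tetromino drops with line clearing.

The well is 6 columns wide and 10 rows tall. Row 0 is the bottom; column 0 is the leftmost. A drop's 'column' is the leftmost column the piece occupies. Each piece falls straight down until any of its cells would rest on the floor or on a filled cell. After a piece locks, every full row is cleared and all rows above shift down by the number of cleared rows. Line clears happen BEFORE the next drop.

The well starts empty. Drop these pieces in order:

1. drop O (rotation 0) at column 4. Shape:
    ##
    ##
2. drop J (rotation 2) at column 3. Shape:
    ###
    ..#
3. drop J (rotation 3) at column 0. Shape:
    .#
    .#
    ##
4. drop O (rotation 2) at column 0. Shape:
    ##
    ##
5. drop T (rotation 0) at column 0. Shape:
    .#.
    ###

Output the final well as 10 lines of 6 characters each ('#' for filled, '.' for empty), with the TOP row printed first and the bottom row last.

Drop 1: O rot0 at col 4 lands with bottom-row=0; cleared 0 line(s) (total 0); column heights now [0 0 0 0 2 2], max=2
Drop 2: J rot2 at col 3 lands with bottom-row=2; cleared 0 line(s) (total 0); column heights now [0 0 0 4 4 4], max=4
Drop 3: J rot3 at col 0 lands with bottom-row=0; cleared 0 line(s) (total 0); column heights now [1 3 0 4 4 4], max=4
Drop 4: O rot2 at col 0 lands with bottom-row=3; cleared 0 line(s) (total 0); column heights now [5 5 0 4 4 4], max=5
Drop 5: T rot0 at col 0 lands with bottom-row=5; cleared 0 line(s) (total 0); column heights now [6 7 6 4 4 4], max=7

Answer: ......
......
......
.#....
###...
##....
##.###
.#...#
.#..##
##..##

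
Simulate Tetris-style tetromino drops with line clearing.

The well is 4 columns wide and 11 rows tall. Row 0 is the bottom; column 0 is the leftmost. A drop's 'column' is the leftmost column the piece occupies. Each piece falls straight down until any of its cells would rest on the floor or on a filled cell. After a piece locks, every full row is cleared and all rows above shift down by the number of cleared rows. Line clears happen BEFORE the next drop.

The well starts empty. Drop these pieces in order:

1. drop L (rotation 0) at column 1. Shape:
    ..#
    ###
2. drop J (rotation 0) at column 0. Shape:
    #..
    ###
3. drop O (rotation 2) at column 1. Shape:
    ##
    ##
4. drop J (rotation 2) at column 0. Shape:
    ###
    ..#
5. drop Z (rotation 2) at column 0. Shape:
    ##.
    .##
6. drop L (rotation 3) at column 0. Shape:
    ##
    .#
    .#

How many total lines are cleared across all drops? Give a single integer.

Answer: 1

Derivation:
Drop 1: L rot0 at col 1 lands with bottom-row=0; cleared 0 line(s) (total 0); column heights now [0 1 1 2], max=2
Drop 2: J rot0 at col 0 lands with bottom-row=1; cleared 1 line(s) (total 1); column heights now [2 1 1 1], max=2
Drop 3: O rot2 at col 1 lands with bottom-row=1; cleared 0 line(s) (total 1); column heights now [2 3 3 1], max=3
Drop 4: J rot2 at col 0 lands with bottom-row=3; cleared 0 line(s) (total 1); column heights now [5 5 5 1], max=5
Drop 5: Z rot2 at col 0 lands with bottom-row=5; cleared 0 line(s) (total 1); column heights now [7 7 6 1], max=7
Drop 6: L rot3 at col 0 lands with bottom-row=7; cleared 0 line(s) (total 1); column heights now [10 10 6 1], max=10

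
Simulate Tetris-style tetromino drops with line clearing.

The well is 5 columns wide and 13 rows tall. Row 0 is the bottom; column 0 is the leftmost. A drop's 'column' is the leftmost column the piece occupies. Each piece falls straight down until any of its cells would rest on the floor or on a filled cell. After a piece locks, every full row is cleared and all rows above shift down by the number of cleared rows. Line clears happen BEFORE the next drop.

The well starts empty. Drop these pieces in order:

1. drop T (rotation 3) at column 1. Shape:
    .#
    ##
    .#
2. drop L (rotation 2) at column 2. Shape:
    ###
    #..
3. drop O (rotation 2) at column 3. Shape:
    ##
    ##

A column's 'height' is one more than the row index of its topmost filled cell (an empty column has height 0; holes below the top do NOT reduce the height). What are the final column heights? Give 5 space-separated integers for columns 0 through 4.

Answer: 0 2 5 7 7

Derivation:
Drop 1: T rot3 at col 1 lands with bottom-row=0; cleared 0 line(s) (total 0); column heights now [0 2 3 0 0], max=3
Drop 2: L rot2 at col 2 lands with bottom-row=3; cleared 0 line(s) (total 0); column heights now [0 2 5 5 5], max=5
Drop 3: O rot2 at col 3 lands with bottom-row=5; cleared 0 line(s) (total 0); column heights now [0 2 5 7 7], max=7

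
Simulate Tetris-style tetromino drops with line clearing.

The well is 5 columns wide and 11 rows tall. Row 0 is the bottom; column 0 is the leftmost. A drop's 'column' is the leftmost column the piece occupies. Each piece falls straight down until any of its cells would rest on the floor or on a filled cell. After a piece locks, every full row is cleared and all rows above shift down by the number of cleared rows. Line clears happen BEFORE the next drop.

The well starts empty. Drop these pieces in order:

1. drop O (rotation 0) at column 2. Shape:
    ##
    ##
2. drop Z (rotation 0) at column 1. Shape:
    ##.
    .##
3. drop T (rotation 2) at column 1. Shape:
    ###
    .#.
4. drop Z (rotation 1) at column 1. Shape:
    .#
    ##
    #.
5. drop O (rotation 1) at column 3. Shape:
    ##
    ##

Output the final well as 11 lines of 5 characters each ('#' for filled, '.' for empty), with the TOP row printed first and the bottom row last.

Answer: .....
.....
..#..
.####
.#.##
.###.
..#..
.##..
..##.
..##.
..##.

Derivation:
Drop 1: O rot0 at col 2 lands with bottom-row=0; cleared 0 line(s) (total 0); column heights now [0 0 2 2 0], max=2
Drop 2: Z rot0 at col 1 lands with bottom-row=2; cleared 0 line(s) (total 0); column heights now [0 4 4 3 0], max=4
Drop 3: T rot2 at col 1 lands with bottom-row=4; cleared 0 line(s) (total 0); column heights now [0 6 6 6 0], max=6
Drop 4: Z rot1 at col 1 lands with bottom-row=6; cleared 0 line(s) (total 0); column heights now [0 8 9 6 0], max=9
Drop 5: O rot1 at col 3 lands with bottom-row=6; cleared 0 line(s) (total 0); column heights now [0 8 9 8 8], max=9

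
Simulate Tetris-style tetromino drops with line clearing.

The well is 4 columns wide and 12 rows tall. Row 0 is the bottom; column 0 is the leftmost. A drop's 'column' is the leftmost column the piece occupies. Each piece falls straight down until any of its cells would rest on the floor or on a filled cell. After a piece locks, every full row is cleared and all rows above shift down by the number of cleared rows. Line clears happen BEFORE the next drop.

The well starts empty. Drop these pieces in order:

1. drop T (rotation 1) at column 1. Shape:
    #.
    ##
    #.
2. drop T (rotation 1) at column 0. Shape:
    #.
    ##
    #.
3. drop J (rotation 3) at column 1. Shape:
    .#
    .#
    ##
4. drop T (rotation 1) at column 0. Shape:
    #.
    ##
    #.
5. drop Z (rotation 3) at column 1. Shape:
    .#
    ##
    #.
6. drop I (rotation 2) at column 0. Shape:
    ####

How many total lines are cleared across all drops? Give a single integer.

Drop 1: T rot1 at col 1 lands with bottom-row=0; cleared 0 line(s) (total 0); column heights now [0 3 2 0], max=3
Drop 2: T rot1 at col 0 lands with bottom-row=2; cleared 0 line(s) (total 0); column heights now [5 4 2 0], max=5
Drop 3: J rot3 at col 1 lands with bottom-row=4; cleared 0 line(s) (total 0); column heights now [5 5 7 0], max=7
Drop 4: T rot1 at col 0 lands with bottom-row=5; cleared 0 line(s) (total 0); column heights now [8 7 7 0], max=8
Drop 5: Z rot3 at col 1 lands with bottom-row=7; cleared 0 line(s) (total 0); column heights now [8 9 10 0], max=10
Drop 6: I rot2 at col 0 lands with bottom-row=10; cleared 1 line(s) (total 1); column heights now [8 9 10 0], max=10

Answer: 1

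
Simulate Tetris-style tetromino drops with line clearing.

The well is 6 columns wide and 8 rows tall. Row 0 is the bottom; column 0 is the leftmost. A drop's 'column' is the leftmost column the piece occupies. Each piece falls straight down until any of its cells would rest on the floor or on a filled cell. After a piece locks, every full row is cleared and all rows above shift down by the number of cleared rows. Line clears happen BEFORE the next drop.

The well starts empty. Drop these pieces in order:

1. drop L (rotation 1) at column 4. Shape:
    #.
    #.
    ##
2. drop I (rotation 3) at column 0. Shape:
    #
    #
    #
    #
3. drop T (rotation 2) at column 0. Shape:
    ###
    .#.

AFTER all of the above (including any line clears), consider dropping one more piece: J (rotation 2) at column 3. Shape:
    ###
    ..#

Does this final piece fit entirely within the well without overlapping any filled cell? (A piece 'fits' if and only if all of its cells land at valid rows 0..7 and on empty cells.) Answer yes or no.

Answer: yes

Derivation:
Drop 1: L rot1 at col 4 lands with bottom-row=0; cleared 0 line(s) (total 0); column heights now [0 0 0 0 3 1], max=3
Drop 2: I rot3 at col 0 lands with bottom-row=0; cleared 0 line(s) (total 0); column heights now [4 0 0 0 3 1], max=4
Drop 3: T rot2 at col 0 lands with bottom-row=3; cleared 0 line(s) (total 0); column heights now [5 5 5 0 3 1], max=5
Test piece J rot2 at col 3 (width 3): heights before test = [5 5 5 0 3 1]; fits = True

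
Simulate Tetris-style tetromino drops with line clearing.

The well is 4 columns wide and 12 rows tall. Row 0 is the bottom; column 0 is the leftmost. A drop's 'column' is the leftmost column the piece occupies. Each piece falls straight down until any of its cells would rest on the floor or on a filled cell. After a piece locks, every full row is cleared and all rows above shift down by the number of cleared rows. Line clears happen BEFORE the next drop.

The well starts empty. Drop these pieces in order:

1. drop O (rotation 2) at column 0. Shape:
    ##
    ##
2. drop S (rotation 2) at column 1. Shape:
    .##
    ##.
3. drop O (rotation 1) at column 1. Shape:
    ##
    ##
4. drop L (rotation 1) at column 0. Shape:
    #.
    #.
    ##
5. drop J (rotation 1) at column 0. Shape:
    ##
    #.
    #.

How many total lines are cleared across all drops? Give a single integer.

Drop 1: O rot2 at col 0 lands with bottom-row=0; cleared 0 line(s) (total 0); column heights now [2 2 0 0], max=2
Drop 2: S rot2 at col 1 lands with bottom-row=2; cleared 0 line(s) (total 0); column heights now [2 3 4 4], max=4
Drop 3: O rot1 at col 1 lands with bottom-row=4; cleared 0 line(s) (total 0); column heights now [2 6 6 4], max=6
Drop 4: L rot1 at col 0 lands with bottom-row=6; cleared 0 line(s) (total 0); column heights now [9 7 6 4], max=9
Drop 5: J rot1 at col 0 lands with bottom-row=9; cleared 0 line(s) (total 0); column heights now [12 12 6 4], max=12

Answer: 0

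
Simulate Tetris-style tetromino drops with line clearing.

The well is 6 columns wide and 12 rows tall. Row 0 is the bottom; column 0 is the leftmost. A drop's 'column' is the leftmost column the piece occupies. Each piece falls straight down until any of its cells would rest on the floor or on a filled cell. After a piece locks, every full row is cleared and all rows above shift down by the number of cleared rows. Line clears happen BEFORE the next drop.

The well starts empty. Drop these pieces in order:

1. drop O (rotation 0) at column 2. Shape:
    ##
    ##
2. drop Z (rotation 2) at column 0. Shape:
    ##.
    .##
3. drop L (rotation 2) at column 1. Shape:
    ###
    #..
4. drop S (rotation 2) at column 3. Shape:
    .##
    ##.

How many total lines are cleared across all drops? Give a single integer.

Answer: 0

Derivation:
Drop 1: O rot0 at col 2 lands with bottom-row=0; cleared 0 line(s) (total 0); column heights now [0 0 2 2 0 0], max=2
Drop 2: Z rot2 at col 0 lands with bottom-row=2; cleared 0 line(s) (total 0); column heights now [4 4 3 2 0 0], max=4
Drop 3: L rot2 at col 1 lands with bottom-row=4; cleared 0 line(s) (total 0); column heights now [4 6 6 6 0 0], max=6
Drop 4: S rot2 at col 3 lands with bottom-row=6; cleared 0 line(s) (total 0); column heights now [4 6 6 7 8 8], max=8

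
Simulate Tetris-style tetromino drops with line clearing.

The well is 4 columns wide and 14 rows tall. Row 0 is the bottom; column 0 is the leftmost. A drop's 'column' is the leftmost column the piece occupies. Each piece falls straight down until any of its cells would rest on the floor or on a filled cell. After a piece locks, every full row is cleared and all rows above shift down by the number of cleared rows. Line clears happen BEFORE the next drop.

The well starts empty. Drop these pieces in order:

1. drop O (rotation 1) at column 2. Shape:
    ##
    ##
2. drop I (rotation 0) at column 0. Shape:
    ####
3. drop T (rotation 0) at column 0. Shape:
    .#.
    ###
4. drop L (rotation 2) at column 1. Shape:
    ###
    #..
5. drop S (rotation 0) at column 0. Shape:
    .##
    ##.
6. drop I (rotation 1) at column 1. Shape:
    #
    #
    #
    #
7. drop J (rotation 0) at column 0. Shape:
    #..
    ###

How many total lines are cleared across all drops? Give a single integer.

Drop 1: O rot1 at col 2 lands with bottom-row=0; cleared 0 line(s) (total 0); column heights now [0 0 2 2], max=2
Drop 2: I rot0 at col 0 lands with bottom-row=2; cleared 1 line(s) (total 1); column heights now [0 0 2 2], max=2
Drop 3: T rot0 at col 0 lands with bottom-row=2; cleared 0 line(s) (total 1); column heights now [3 4 3 2], max=4
Drop 4: L rot2 at col 1 lands with bottom-row=4; cleared 0 line(s) (total 1); column heights now [3 6 6 6], max=6
Drop 5: S rot0 at col 0 lands with bottom-row=6; cleared 0 line(s) (total 1); column heights now [7 8 8 6], max=8
Drop 6: I rot1 at col 1 lands with bottom-row=8; cleared 0 line(s) (total 1); column heights now [7 12 8 6], max=12
Drop 7: J rot0 at col 0 lands with bottom-row=12; cleared 0 line(s) (total 1); column heights now [14 13 13 6], max=14

Answer: 1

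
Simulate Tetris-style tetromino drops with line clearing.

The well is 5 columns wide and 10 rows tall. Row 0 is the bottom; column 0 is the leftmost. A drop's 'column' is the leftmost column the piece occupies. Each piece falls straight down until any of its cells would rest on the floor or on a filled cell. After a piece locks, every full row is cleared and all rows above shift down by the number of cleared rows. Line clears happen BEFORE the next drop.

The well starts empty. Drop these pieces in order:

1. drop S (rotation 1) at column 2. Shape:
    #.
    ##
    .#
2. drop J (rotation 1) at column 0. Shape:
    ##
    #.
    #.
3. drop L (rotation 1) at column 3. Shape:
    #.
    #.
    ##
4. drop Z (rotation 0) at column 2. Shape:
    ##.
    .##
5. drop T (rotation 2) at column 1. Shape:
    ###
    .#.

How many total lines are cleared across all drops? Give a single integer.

Answer: 1

Derivation:
Drop 1: S rot1 at col 2 lands with bottom-row=0; cleared 0 line(s) (total 0); column heights now [0 0 3 2 0], max=3
Drop 2: J rot1 at col 0 lands with bottom-row=0; cleared 0 line(s) (total 0); column heights now [3 3 3 2 0], max=3
Drop 3: L rot1 at col 3 lands with bottom-row=2; cleared 1 line(s) (total 1); column heights now [2 0 2 4 0], max=4
Drop 4: Z rot0 at col 2 lands with bottom-row=4; cleared 0 line(s) (total 1); column heights now [2 0 6 6 5], max=6
Drop 5: T rot2 at col 1 lands with bottom-row=6; cleared 0 line(s) (total 1); column heights now [2 8 8 8 5], max=8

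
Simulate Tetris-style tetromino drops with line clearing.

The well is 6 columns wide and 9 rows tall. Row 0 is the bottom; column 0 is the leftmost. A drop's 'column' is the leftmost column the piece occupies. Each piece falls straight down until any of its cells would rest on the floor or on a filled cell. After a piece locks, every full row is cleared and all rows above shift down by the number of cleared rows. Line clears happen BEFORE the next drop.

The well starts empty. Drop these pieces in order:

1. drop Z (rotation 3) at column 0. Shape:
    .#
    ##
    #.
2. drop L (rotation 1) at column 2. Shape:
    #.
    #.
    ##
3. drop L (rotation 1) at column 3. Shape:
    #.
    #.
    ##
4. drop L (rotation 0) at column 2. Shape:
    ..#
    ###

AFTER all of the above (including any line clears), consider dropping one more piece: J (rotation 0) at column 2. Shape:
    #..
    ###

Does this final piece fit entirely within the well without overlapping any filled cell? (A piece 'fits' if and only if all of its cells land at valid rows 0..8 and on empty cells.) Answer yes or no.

Drop 1: Z rot3 at col 0 lands with bottom-row=0; cleared 0 line(s) (total 0); column heights now [2 3 0 0 0 0], max=3
Drop 2: L rot1 at col 2 lands with bottom-row=0; cleared 0 line(s) (total 0); column heights now [2 3 3 1 0 0], max=3
Drop 3: L rot1 at col 3 lands with bottom-row=1; cleared 0 line(s) (total 0); column heights now [2 3 3 4 2 0], max=4
Drop 4: L rot0 at col 2 lands with bottom-row=4; cleared 0 line(s) (total 0); column heights now [2 3 5 5 6 0], max=6
Test piece J rot0 at col 2 (width 3): heights before test = [2 3 5 5 6 0]; fits = True

Answer: yes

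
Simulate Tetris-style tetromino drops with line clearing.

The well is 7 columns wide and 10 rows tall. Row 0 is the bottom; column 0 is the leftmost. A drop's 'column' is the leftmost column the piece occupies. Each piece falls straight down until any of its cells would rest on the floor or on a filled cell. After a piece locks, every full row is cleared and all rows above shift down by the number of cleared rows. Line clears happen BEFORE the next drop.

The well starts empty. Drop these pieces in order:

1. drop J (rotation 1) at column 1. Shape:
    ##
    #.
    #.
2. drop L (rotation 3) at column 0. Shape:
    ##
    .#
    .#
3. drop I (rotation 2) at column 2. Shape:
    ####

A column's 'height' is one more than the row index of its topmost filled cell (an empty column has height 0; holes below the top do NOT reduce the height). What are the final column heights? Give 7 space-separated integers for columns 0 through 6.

Drop 1: J rot1 at col 1 lands with bottom-row=0; cleared 0 line(s) (total 0); column heights now [0 3 3 0 0 0 0], max=3
Drop 2: L rot3 at col 0 lands with bottom-row=3; cleared 0 line(s) (total 0); column heights now [6 6 3 0 0 0 0], max=6
Drop 3: I rot2 at col 2 lands with bottom-row=3; cleared 0 line(s) (total 0); column heights now [6 6 4 4 4 4 0], max=6

Answer: 6 6 4 4 4 4 0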